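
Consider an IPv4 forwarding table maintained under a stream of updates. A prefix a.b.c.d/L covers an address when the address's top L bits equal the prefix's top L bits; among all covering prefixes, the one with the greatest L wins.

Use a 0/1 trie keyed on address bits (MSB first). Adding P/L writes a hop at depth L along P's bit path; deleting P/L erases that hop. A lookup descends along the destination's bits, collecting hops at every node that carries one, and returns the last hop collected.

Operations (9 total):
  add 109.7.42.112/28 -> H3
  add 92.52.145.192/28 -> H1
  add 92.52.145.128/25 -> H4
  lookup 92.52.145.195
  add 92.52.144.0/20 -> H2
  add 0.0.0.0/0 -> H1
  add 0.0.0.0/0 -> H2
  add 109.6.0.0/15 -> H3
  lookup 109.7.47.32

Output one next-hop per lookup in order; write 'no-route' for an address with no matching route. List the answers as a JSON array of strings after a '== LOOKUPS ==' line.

Trace:
  add 109.7.42.112/28 -> H3 at depth 28
  add 92.52.145.192/28 -> H1 at depth 28
  add 92.52.145.128/25 -> H4 at depth 25
  Q 92.52.145.195: descend 0101110000110100100100011100 ; hops seen [H4,H1] ; pick H1
  add 92.52.144.0/20 -> H2 at depth 20
  add 0.0.0.0/0 -> H1 at depth 0
  add 0.0.0.0/0 -> H2 at depth 0
  add 109.6.0.0/15 -> H3 at depth 15
  Q 109.7.47.32: descend 011011010000011100101 ; hops seen [H2,H3] ; pick H3

== LOOKUPS ==
["H1","H3"]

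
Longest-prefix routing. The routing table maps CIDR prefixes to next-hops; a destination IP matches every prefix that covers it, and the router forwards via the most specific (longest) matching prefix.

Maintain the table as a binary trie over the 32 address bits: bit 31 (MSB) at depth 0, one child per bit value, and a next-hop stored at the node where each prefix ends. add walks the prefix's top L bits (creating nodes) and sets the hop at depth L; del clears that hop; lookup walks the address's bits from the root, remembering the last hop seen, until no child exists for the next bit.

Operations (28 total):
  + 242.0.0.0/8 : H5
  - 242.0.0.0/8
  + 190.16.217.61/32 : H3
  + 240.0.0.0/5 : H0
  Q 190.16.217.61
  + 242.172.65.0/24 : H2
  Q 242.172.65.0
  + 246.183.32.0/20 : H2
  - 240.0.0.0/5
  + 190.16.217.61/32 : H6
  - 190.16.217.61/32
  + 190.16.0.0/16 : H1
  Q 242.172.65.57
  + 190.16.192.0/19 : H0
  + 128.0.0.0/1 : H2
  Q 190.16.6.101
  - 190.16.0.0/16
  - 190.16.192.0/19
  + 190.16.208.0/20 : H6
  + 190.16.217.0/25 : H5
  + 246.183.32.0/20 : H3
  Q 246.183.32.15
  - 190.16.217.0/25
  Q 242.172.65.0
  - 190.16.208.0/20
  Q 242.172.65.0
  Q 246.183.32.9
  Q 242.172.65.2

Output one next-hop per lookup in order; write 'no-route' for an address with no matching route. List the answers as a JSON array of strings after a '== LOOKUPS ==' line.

Apply in order:
  + 242.0.0.0/8 (H5) depth=8
  - 242.0.0.0/8 clear@8
  + 190.16.217.61/32 (H3) depth=32
  + 240.0.0.0/5 (H0) depth=5
  Q 190.16.217.61: descend 10111110000100001101100100111101 ; hops seen [H3] ; pick H3
  + 242.172.65.0/24 (H2) depth=24
  Q 242.172.65.0: descend 111100101010110001000001 ; hops seen [H0,H2] ; pick H2
  + 246.183.32.0/20 (H2) depth=20
  - 240.0.0.0/5 clear@5
  + 190.16.217.61/32 (H6) depth=32
  - 190.16.217.61/32 clear@32
  + 190.16.0.0/16 (H1) depth=16
  Q 242.172.65.57: descend 111100101010110001000001 ; hops seen [H2] ; pick H2
  + 190.16.192.0/19 (H0) depth=19
  + 128.0.0.0/1 (H2) depth=1
  Q 190.16.6.101: descend 1011111000010000 ; hops seen [H2,H1] ; pick H1
  - 190.16.0.0/16 clear@16
  - 190.16.192.0/19 clear@19
  + 190.16.208.0/20 (H6) depth=20
  + 190.16.217.0/25 (H5) depth=25
  + 246.183.32.0/20 (H3) depth=20
  Q 246.183.32.15: descend 11110110101101110010 ; hops seen [H2,H3] ; pick H3
  - 190.16.217.0/25 clear@25
  Q 242.172.65.0: descend 111100101010110001000001 ; hops seen [H2,H2] ; pick H2
  - 190.16.208.0/20 clear@20
  Q 242.172.65.0: descend 111100101010110001000001 ; hops seen [H2,H2] ; pick H2
  Q 246.183.32.9: descend 11110110101101110010 ; hops seen [H2,H3] ; pick H3
  Q 242.172.65.2: descend 111100101010110001000001 ; hops seen [H2,H2] ; pick H2

== LOOKUPS ==
["H3","H2","H2","H1","H3","H2","H2","H3","H2"]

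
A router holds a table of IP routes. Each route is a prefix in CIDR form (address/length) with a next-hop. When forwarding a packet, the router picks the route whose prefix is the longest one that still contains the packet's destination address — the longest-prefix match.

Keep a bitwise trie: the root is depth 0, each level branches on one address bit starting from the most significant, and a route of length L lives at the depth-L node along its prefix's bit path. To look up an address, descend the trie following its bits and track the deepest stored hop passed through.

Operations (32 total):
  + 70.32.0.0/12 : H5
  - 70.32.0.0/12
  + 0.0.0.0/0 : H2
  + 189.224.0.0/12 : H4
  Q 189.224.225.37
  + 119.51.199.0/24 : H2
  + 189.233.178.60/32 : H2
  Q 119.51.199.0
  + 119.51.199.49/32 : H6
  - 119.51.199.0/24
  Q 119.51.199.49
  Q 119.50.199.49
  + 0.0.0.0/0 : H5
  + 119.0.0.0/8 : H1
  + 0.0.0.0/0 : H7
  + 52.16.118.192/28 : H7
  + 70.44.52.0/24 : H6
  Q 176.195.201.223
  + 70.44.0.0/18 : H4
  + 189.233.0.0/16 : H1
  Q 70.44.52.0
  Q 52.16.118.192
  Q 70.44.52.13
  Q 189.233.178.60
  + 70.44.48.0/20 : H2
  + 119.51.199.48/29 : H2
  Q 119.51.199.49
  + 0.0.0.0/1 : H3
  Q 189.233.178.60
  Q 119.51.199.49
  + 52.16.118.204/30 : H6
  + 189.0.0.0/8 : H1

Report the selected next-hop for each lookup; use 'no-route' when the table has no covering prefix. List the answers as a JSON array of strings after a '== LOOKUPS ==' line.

Process each operation:
  add 70.32.0.0/12 -> H5 at depth 12
  - 70.32.0.0/12 clear@12
  add 0.0.0.0/0 -> H2 at depth 0
  add 189.224.0.0/12 -> H4 at depth 12
  Q 189.224.225.37: descend 101111011110 ; hops seen [H2,H4] ; pick H4
  add 119.51.199.0/24 -> H2 at depth 24
  add 189.233.178.60/32 -> H2 at depth 32
  Q 119.51.199.0: descend 011101110011001111000111 ; hops seen [H2,H2] ; pick H2
  add 119.51.199.49/32 -> H6 at depth 32
  - 119.51.199.0/24 clear@24
  Q 119.51.199.49: descend 01110111001100111100011100110001 ; hops seen [H2,H6] ; pick H6
  Q 119.50.199.49: descend 011101110011001 ; hops seen [H2] ; pick H2
  add 0.0.0.0/0 -> H5 at depth 0
  add 119.0.0.0/8 -> H1 at depth 8
  add 0.0.0.0/0 -> H7 at depth 0
  add 52.16.118.192/28 -> H7 at depth 28
  add 70.44.52.0/24 -> H6 at depth 24
  Q 176.195.201.223: descend 1011 ; hops seen [H7] ; pick H7
  add 70.44.0.0/18 -> H4 at depth 18
  add 189.233.0.0/16 -> H1 at depth 16
  Q 70.44.52.0: descend 010001100010110000110100 ; hops seen [H7,H4,H6] ; pick H6
  Q 52.16.118.192: descend 0011010000010000011101101100 ; hops seen [H7,H7] ; pick H7
  Q 70.44.52.13: descend 010001100010110000110100 ; hops seen [H7,H4,H6] ; pick H6
  Q 189.233.178.60: descend 10111101111010011011001000111100 ; hops seen [H7,H4,H1,H2] ; pick H2
  add 70.44.48.0/20 -> H2 at depth 20
  add 119.51.199.48/29 -> H2 at depth 29
  Q 119.51.199.49: descend 01110111001100111100011100110001 ; hops seen [H7,H1,H2,H6] ; pick H6
  add 0.0.0.0/1 -> H3 at depth 1
  Q 189.233.178.60: descend 10111101111010011011001000111100 ; hops seen [H7,H4,H1,H2] ; pick H2
  Q 119.51.199.49: descend 01110111001100111100011100110001 ; hops seen [H7,H3,H1,H2,H6] ; pick H6
  add 52.16.118.204/30 -> H6 at depth 30
  add 189.0.0.0/8 -> H1 at depth 8

== LOOKUPS ==
["H4","H2","H6","H2","H7","H6","H7","H6","H2","H6","H2","H6"]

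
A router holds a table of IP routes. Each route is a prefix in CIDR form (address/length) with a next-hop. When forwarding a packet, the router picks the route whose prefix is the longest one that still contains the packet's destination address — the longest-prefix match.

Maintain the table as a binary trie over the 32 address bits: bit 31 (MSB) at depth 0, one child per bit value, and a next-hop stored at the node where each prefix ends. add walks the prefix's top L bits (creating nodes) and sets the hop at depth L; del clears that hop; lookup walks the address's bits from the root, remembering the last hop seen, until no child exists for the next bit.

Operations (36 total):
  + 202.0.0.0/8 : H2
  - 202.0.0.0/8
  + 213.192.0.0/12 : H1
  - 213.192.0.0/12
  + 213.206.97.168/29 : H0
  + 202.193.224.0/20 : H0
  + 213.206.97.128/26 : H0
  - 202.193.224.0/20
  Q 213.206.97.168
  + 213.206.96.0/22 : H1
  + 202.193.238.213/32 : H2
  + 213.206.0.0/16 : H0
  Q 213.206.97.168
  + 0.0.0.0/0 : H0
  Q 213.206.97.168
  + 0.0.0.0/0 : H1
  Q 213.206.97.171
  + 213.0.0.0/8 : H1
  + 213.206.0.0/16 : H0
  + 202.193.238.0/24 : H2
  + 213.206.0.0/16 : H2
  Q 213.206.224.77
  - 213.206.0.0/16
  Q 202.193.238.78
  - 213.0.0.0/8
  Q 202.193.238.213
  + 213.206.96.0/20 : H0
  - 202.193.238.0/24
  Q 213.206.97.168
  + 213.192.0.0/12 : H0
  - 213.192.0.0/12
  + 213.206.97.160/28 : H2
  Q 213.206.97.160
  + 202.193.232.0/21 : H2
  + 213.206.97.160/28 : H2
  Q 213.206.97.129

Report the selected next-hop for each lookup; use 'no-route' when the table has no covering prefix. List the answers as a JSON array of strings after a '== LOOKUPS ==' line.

Apply in order:
  add 202.0.0.0/8 -> H2 at depth 8
  - 202.0.0.0/8 clear@8
  add 213.192.0.0/12 -> H1 at depth 12
  - 213.192.0.0/12 clear@12
  add 213.206.97.168/29 -> H0 at depth 29
  add 202.193.224.0/20 -> H0 at depth 20
  add 213.206.97.128/26 -> H0 at depth 26
  - 202.193.224.0/20 clear@20
  ? 213.206.97.168  path d0:-→d1:-→d2:-→d3:-→d4:-→d5:-→d6:-→d7:-→d8:-→d9:-→d10:-→d11:-→d12:-→d13:-→d14:-→d15:-→d16:-→d17:-→d18:-→d19:-→d20:-→d21:-→d22:-→d23:-→d24:-→d25:-→d26:H0→d27:-→d28:-→d29:H0  best=H0
  add 213.206.96.0/22 -> H1 at depth 22
  add 202.193.238.213/32 -> H2 at depth 32
  add 213.206.0.0/16 -> H0 at depth 16
  ? 213.206.97.168  path d0:-→d1:-→d2:-→d3:-→d4:-→d5:-→d6:-→d7:-→d8:-→d9:-→d10:-→d11:-→d12:-→d13:-→d14:-→d15:-→d16:H0→d17:-→d18:-→d19:-→d20:-→d21:-→d22:H1→d23:-→d24:-→d25:-→d26:H0→d27:-→d28:-→d29:H0  best=H0
  add 0.0.0.0/0 -> H0 at depth 0
  ? 213.206.97.168  path d0:H0→d1:-→d2:-→d3:-→d4:-→d5:-→d6:-→d7:-→d8:-→d9:-→d10:-→d11:-→d12:-→d13:-→d14:-→d15:-→d16:H0→d17:-→d18:-→d19:-→d20:-→d21:-→d22:H1→d23:-→d24:-→d25:-→d26:H0→d27:-→d28:-→d29:H0  best=H0
  add 0.0.0.0/0 -> H1 at depth 0
  ? 213.206.97.171  path d0:H1→d1:-→d2:-→d3:-→d4:-→d5:-→d6:-→d7:-→d8:-→d9:-→d10:-→d11:-→d12:-→d13:-→d14:-→d15:-→d16:H0→d17:-→d18:-→d19:-→d20:-→d21:-→d22:H1→d23:-→d24:-→d25:-→d26:H0→d27:-→d28:-→d29:H0  best=H0
  add 213.0.0.0/8 -> H1 at depth 8
  add 213.206.0.0/16 -> H0 at depth 16
  add 202.193.238.0/24 -> H2 at depth 24
  add 213.206.0.0/16 -> H2 at depth 16
  ? 213.206.224.77  path d0:H1→d1:-→d2:-→d3:-→d4:-→d5:-→d6:-→d7:-→d8:H1→d9:-→d10:-→d11:-→d12:-→d13:-→d14:-→d15:-→d16:H2  best=H2
  - 213.206.0.0/16 clear@16
  ? 202.193.238.78  path d0:H1→d1:-→d2:-→d3:-→d4:-→d5:-→d6:-→d7:-→d8:-→d9:-→d10:-→d11:-→d12:-→d13:-→d14:-→d15:-→d16:-→d17:-→d18:-→d19:-→d20:-→d21:-→d22:-→d23:-→d24:H2  best=H2
  - 213.0.0.0/8 clear@8
  ? 202.193.238.213  path d0:H1→d1:-→d2:-→d3:-→d4:-→d5:-→d6:-→d7:-→d8:-→d9:-→d10:-→d11:-→d12:-→d13:-→d14:-→d15:-→d16:-→d17:-→d18:-→d19:-→d20:-→d21:-→d22:-→d23:-→d24:H2→d25:-→d26:-→d27:-→d28:-→d29:-→d30:-→d31:-→d32:H2  best=H2
  add 213.206.96.0/20 -> H0 at depth 20
  - 202.193.238.0/24 clear@24
  ? 213.206.97.168  path d0:H1→d1:-→d2:-→d3:-→d4:-→d5:-→d6:-→d7:-→d8:-→d9:-→d10:-→d11:-→d12:-→d13:-→d14:-→d15:-→d16:-→d17:-→d18:-→d19:-→d20:H0→d21:-→d22:H1→d23:-→d24:-→d25:-→d26:H0→d27:-→d28:-→d29:H0  best=H0
  add 213.192.0.0/12 -> H0 at depth 12
  - 213.192.0.0/12 clear@12
  add 213.206.97.160/28 -> H2 at depth 28
  ? 213.206.97.160  path d0:H1→d1:-→d2:-→d3:-→d4:-→d5:-→d6:-→d7:-→d8:-→d9:-→d10:-→d11:-→d12:-→d13:-→d14:-→d15:-→d16:-→d17:-→d18:-→d19:-→d20:H0→d21:-→d22:H1→d23:-→d24:-→d25:-→d26:H0→d27:-→d28:H2  best=H2
  add 202.193.232.0/21 -> H2 at depth 21
  add 213.206.97.160/28 -> H2 at depth 28
  ? 213.206.97.129  path d0:H1→d1:-→d2:-→d3:-→d4:-→d5:-→d6:-→d7:-→d8:-→d9:-→d10:-→d11:-→d12:-→d13:-→d14:-→d15:-→d16:-→d17:-→d18:-→d19:-→d20:H0→d21:-→d22:H1→d23:-→d24:-→d25:-→d26:H0  best=H0

== LOOKUPS ==
["H0","H0","H0","H0","H2","H2","H2","H0","H2","H0"]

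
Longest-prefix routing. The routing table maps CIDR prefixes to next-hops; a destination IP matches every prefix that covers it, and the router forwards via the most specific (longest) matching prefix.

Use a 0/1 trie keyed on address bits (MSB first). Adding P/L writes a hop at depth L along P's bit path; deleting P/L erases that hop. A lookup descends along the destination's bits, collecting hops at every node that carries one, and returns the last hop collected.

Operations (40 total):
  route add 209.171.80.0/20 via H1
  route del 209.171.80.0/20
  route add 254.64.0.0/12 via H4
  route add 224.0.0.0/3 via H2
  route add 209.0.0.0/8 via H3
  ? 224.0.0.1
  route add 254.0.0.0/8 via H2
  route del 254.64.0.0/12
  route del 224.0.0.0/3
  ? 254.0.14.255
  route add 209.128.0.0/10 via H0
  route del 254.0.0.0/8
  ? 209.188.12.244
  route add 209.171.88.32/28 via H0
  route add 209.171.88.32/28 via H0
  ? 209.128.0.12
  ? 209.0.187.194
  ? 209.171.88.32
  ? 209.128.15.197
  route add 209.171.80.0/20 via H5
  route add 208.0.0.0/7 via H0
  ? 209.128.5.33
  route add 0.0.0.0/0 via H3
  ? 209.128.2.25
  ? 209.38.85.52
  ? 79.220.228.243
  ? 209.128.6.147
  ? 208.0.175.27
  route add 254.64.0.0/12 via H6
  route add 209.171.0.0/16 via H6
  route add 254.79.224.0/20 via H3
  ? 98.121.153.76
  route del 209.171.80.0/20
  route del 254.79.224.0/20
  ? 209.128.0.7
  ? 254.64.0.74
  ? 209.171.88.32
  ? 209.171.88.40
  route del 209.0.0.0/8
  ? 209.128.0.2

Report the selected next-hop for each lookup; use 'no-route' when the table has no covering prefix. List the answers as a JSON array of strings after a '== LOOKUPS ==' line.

Process each operation:
  add 209.171.80.0/20 -> H1 at depth 20
  del 209.171.80.0/20 (clear depth 20)
  add 254.64.0.0/12 -> H4 at depth 12
  add 224.0.0.0/3 -> H2 at depth 3
  add 209.0.0.0/8 -> H3 at depth 8
  ? 224.0.0.1  path d0:-→d1:-→d2:-→d3:H2  best=H2
  add 254.0.0.0/8 -> H2 at depth 8
  del 254.64.0.0/12 (clear depth 12)
  del 224.0.0.0/3 (clear depth 3)
  ? 254.0.14.255  path d0:-→d1:-→d2:-→d3:-→d4:-→d5:-→d6:-→d7:-→d8:H2→d9:-  best=H2
  add 209.128.0.0/10 -> H0 at depth 10
  del 254.0.0.0/8 (clear depth 8)
  ? 209.188.12.244  path d0:-→d1:-→d2:-→d3:-→d4:-→d5:-→d6:-→d7:-→d8:H3→d9:-→d10:H0→d11:-  best=H0
  add 209.171.88.32/28 -> H0 at depth 28
  add 209.171.88.32/28 -> H0 at depth 28
  ? 209.128.0.12  path d0:-→d1:-→d2:-→d3:-→d4:-→d5:-→d6:-→d7:-→d8:H3→d9:-→d10:H0  best=H0
  ? 209.0.187.194  path d0:-→d1:-→d2:-→d3:-→d4:-→d5:-→d6:-→d7:-→d8:H3  best=H3
  ? 209.171.88.32  path d0:-→d1:-→d2:-→d3:-→d4:-→d5:-→d6:-→d7:-→d8:H3→d9:-→d10:H0→d11:-→d12:-→d13:-→d14:-→d15:-→d16:-→d17:-→d18:-→d19:-→d20:-→d21:-→d22:-→d23:-→d24:-→d25:-→d26:-→d27:-→d28:H0  best=H0
  ? 209.128.15.197  path d0:-→d1:-→d2:-→d3:-→d4:-→d5:-→d6:-→d7:-→d8:H3→d9:-→d10:H0  best=H0
  add 209.171.80.0/20 -> H5 at depth 20
  add 208.0.0.0/7 -> H0 at depth 7
  ? 209.128.5.33  path d0:-→d1:-→d2:-→d3:-→d4:-→d5:-→d6:-→d7:H0→d8:H3→d9:-→d10:H0  best=H0
  add 0.0.0.0/0 -> H3 at depth 0
  ? 209.128.2.25  path d0:H3→d1:-→d2:-→d3:-→d4:-→d5:-→d6:-→d7:H0→d8:H3→d9:-→d10:H0  best=H0
  ? 209.38.85.52  path d0:H3→d1:-→d2:-→d3:-→d4:-→d5:-→d6:-→d7:H0→d8:H3  best=H3
  ? 79.220.228.243  path d0:H3  best=H3
  ? 209.128.6.147  path d0:H3→d1:-→d2:-→d3:-→d4:-→d5:-→d6:-→d7:H0→d8:H3→d9:-→d10:H0  best=H0
  ? 208.0.175.27  path d0:H3→d1:-→d2:-→d3:-→d4:-→d5:-→d6:-→d7:H0  best=H0
  add 254.64.0.0/12 -> H6 at depth 12
  add 209.171.0.0/16 -> H6 at depth 16
  add 254.79.224.0/20 -> H3 at depth 20
  ? 98.121.153.76  path d0:H3  best=H3
  del 209.171.80.0/20 (clear depth 20)
  del 254.79.224.0/20 (clear depth 20)
  ? 209.128.0.7  path d0:H3→d1:-→d2:-→d3:-→d4:-→d5:-→d6:-→d7:H0→d8:H3→d9:-→d10:H0  best=H0
  ? 254.64.0.74  path d0:H3→d1:-→d2:-→d3:-→d4:-→d5:-→d6:-→d7:-→d8:-→d9:-→d10:-→d11:-→d12:H6  best=H6
  ? 209.171.88.32  path d0:H3→d1:-→d2:-→d3:-→d4:-→d5:-→d6:-→d7:H0→d8:H3→d9:-→d10:H0→d11:-→d12:-→d13:-→d14:-→d15:-→d16:H6→d17:-→d18:-→d19:-→d20:-→d21:-→d22:-→d23:-→d24:-→d25:-→d26:-→d27:-→d28:H0  best=H0
  ? 209.171.88.40  path d0:H3→d1:-→d2:-→d3:-→d4:-→d5:-→d6:-→d7:H0→d8:H3→d9:-→d10:H0→d11:-→d12:-→d13:-→d14:-→d15:-→d16:H6→d17:-→d18:-→d19:-→d20:-→d21:-→d22:-→d23:-→d24:-→d25:-→d26:-→d27:-→d28:H0  best=H0
  del 209.0.0.0/8 (clear depth 8)
  ? 209.128.0.2  path d0:H3→d1:-→d2:-→d3:-→d4:-→d5:-→d6:-→d7:H0→d8:-→d9:-→d10:H0  best=H0

== LOOKUPS ==
["H2","H2","H0","H0","H3","H0","H0","H0","H0","H3","H3","H0","H0","H3","H0","H6","H0","H0","H0"]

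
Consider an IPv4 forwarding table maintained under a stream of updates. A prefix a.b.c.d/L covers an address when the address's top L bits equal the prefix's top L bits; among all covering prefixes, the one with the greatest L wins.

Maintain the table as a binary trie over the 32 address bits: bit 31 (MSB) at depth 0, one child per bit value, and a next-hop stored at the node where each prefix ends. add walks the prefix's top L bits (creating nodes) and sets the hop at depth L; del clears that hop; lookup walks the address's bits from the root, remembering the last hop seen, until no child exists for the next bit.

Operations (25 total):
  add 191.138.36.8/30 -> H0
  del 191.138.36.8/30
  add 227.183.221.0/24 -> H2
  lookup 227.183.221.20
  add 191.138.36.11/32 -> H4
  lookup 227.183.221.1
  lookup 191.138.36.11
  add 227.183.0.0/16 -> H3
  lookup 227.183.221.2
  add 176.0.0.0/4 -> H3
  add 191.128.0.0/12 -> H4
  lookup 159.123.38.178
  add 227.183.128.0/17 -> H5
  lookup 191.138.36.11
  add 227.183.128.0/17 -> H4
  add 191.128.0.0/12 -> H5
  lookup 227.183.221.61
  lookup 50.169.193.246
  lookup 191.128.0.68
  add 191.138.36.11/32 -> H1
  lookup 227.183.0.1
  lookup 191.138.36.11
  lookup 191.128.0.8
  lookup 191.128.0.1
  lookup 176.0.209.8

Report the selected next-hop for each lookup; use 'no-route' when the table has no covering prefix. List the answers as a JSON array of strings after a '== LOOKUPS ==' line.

Apply in order:
  add 191.138.36.8/30 -> H0 at depth 30
  del 191.138.36.8/30 (clear depth 30)
  add 227.183.221.0/24 -> H2 at depth 24
  lookup 227.183.221.20: bits 111000111011011111011101 walk d0:-→d1:-→d2:-→d3:-→d4:-→d5:-→d6:-→d7:-→d8:-→d9:-→d10:-→d11:-→d12:-→d13:-→d14:-→d15:-→d16:-→d17:-→d18:-→d19:-→d20:-→d21:-→d22:-→d23:-→d24:H2 -> H2
  add 191.138.36.11/32 -> H4 at depth 32
  lookup 227.183.221.1: bits 111000111011011111011101 walk d0:-→d1:-→d2:-→d3:-→d4:-→d5:-→d6:-→d7:-→d8:-→d9:-→d10:-→d11:-→d12:-→d13:-→d14:-→d15:-→d16:-→d17:-→d18:-→d19:-→d20:-→d21:-→d22:-→d23:-→d24:H2 -> H2
  lookup 191.138.36.11: bits 10111111100010100010010000001011 walk d0:-→d1:-→d2:-→d3:-→d4:-→d5:-→d6:-→d7:-→d8:-→d9:-→d10:-→d11:-→d12:-→d13:-→d14:-→d15:-→d16:-→d17:-→d18:-→d19:-→d20:-→d21:-→d22:-→d23:-→d24:-→d25:-→d26:-→d27:-→d28:-→d29:-→d30:-→d31:-→d32:H4 -> H4
  add 227.183.0.0/16 -> H3 at depth 16
  lookup 227.183.221.2: bits 111000111011011111011101 walk d0:-→d1:-→d2:-→d3:-→d4:-→d5:-→d6:-→d7:-→d8:-→d9:-→d10:-→d11:-→d12:-→d13:-→d14:-→d15:-→d16:H3→d17:-→d18:-→d19:-→d20:-→d21:-→d22:-→d23:-→d24:H2 -> H2
  add 176.0.0.0/4 -> H3 at depth 4
  add 191.128.0.0/12 -> H4 at depth 12
  lookup 159.123.38.178: bits 10 walk d0:-→d1:-→d2:- -> no-route
  add 227.183.128.0/17 -> H5 at depth 17
  lookup 191.138.36.11: bits 10111111100010100010010000001011 walk d0:-→d1:-→d2:-→d3:-→d4:H3→d5:-→d6:-→d7:-→d8:-→d9:-→d10:-→d11:-→d12:H4→d13:-→d14:-→d15:-→d16:-→d17:-→d18:-→d19:-→d20:-→d21:-→d22:-→d23:-→d24:-→d25:-→d26:-→d27:-→d28:-→d29:-→d30:-→d31:-→d32:H4 -> H4
  add 227.183.128.0/17 -> H4 at depth 17
  add 191.128.0.0/12 -> H5 at depth 12
  lookup 227.183.221.61: bits 111000111011011111011101 walk d0:-→d1:-→d2:-→d3:-→d4:-→d5:-→d6:-→d7:-→d8:-→d9:-→d10:-→d11:-→d12:-→d13:-→d14:-→d15:-→d16:H3→d17:H4→d18:-→d19:-→d20:-→d21:-→d22:-→d23:-→d24:H2 -> H2
  lookup 50.169.193.246: bits ε walk d0:- -> no-route
  lookup 191.128.0.68: bits 101111111000 walk d0:-→d1:-→d2:-→d3:-→d4:H3→d5:-→d6:-→d7:-→d8:-→d9:-→d10:-→d11:-→d12:H5 -> H5
  add 191.138.36.11/32 -> H1 at depth 32
  lookup 227.183.0.1: bits 1110001110110111 walk d0:-→d1:-→d2:-→d3:-→d4:-→d5:-→d6:-→d7:-→d8:-→d9:-→d10:-→d11:-→d12:-→d13:-→d14:-→d15:-→d16:H3 -> H3
  lookup 191.138.36.11: bits 10111111100010100010010000001011 walk d0:-→d1:-→d2:-→d3:-→d4:H3→d5:-→d6:-→d7:-→d8:-→d9:-→d10:-→d11:-→d12:H5→d13:-→d14:-→d15:-→d16:-→d17:-→d18:-→d19:-→d20:-→d21:-→d22:-→d23:-→d24:-→d25:-→d26:-→d27:-→d28:-→d29:-→d30:-→d31:-→d32:H1 -> H1
  lookup 191.128.0.8: bits 101111111000 walk d0:-→d1:-→d2:-→d3:-→d4:H3→d5:-→d6:-→d7:-→d8:-→d9:-→d10:-→d11:-→d12:H5 -> H5
  lookup 191.128.0.1: bits 101111111000 walk d0:-→d1:-→d2:-→d3:-→d4:H3→d5:-→d6:-→d7:-→d8:-→d9:-→d10:-→d11:-→d12:H5 -> H5
  lookup 176.0.209.8: bits 1011 walk d0:-→d1:-→d2:-→d3:-→d4:H3 -> H3

== LOOKUPS ==
["H2","H2","H4","H2","no-route","H4","H2","no-route","H5","H3","H1","H5","H5","H3"]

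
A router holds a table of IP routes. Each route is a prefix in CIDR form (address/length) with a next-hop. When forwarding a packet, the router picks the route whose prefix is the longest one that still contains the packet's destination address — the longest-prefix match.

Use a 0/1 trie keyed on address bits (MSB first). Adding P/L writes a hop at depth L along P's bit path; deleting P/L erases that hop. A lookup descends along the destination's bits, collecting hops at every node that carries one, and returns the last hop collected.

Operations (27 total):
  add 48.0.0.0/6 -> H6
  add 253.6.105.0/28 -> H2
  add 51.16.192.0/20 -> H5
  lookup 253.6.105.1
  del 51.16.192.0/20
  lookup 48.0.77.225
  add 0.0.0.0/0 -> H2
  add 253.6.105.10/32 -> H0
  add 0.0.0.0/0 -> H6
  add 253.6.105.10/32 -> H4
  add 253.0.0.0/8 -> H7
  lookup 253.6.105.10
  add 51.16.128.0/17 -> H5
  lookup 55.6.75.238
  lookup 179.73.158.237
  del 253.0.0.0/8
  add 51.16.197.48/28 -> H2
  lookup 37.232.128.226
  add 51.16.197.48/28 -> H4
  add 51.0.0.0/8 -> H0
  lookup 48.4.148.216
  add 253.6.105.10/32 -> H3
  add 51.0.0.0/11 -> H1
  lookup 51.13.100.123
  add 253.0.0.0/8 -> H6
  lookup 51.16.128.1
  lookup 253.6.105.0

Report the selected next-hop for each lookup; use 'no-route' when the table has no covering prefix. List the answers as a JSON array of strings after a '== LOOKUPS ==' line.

Process each operation:
  add 48.0.0.0/6 -> H6 at depth 6
  add 253.6.105.0/28 -> H2 at depth 28
  add 51.16.192.0/20 -> H5 at depth 20
  ? 253.6.105.1  path d0:-→d1:-→d2:-→d3:-→d4:-→d5:-→d6:-→d7:-→d8:-→d9:-→d10:-→d11:-→d12:-→d13:-→d14:-→d15:-→d16:-→d17:-→d18:-→d19:-→d20:-→d21:-→d22:-→d23:-→d24:-→d25:-→d26:-→d27:-→d28:H2  best=H2
  del 51.16.192.0/20 (clear depth 20)
  ? 48.0.77.225  path d0:-→d1:-→d2:-→d3:-→d4:-→d5:-→d6:H6  best=H6
  add 0.0.0.0/0 -> H2 at depth 0
  add 253.6.105.10/32 -> H0 at depth 32
  add 0.0.0.0/0 -> H6 at depth 0
  add 253.6.105.10/32 -> H4 at depth 32
  add 253.0.0.0/8 -> H7 at depth 8
  ? 253.6.105.10  path d0:H6→d1:-→d2:-→d3:-→d4:-→d5:-→d6:-→d7:-→d8:H7→d9:-→d10:-→d11:-→d12:-→d13:-→d14:-→d15:-→d16:-→d17:-→d18:-→d19:-→d20:-→d21:-→d22:-→d23:-→d24:-→d25:-→d26:-→d27:-→d28:H2→d29:-→d30:-→d31:-→d32:H4  best=H4
  add 51.16.128.0/17 -> H5 at depth 17
  ? 55.6.75.238  path d0:H6→d1:-→d2:-→d3:-→d4:-→d5:-  best=H6
  ? 179.73.158.237  path d0:H6→d1:-  best=H6
  del 253.0.0.0/8 (clear depth 8)
  add 51.16.197.48/28 -> H2 at depth 28
  ? 37.232.128.226  path d0:H6→d1:-→d2:-→d3:-  best=H6
  add 51.16.197.48/28 -> H4 at depth 28
  add 51.0.0.0/8 -> H0 at depth 8
  ? 48.4.148.216  path d0:H6→d1:-→d2:-→d3:-→d4:-→d5:-→d6:H6  best=H6
  add 253.6.105.10/32 -> H3 at depth 32
  add 51.0.0.0/11 -> H1 at depth 11
  ? 51.13.100.123  path d0:H6→d1:-→d2:-→d3:-→d4:-→d5:-→d6:H6→d7:-→d8:H0→d9:-→d10:-→d11:H1  best=H1
  add 253.0.0.0/8 -> H6 at depth 8
  ? 51.16.128.1  path d0:H6→d1:-→d2:-→d3:-→d4:-→d5:-→d6:H6→d7:-→d8:H0→d9:-→d10:-→d11:H1→d12:-→d13:-→d14:-→d15:-→d16:-→d17:H5  best=H5
  ? 253.6.105.0  path d0:H6→d1:-→d2:-→d3:-→d4:-→d5:-→d6:-→d7:-→d8:H6→d9:-→d10:-→d11:-→d12:-→d13:-→d14:-→d15:-→d16:-→d17:-→d18:-→d19:-→d20:-→d21:-→d22:-→d23:-→d24:-→d25:-→d26:-→d27:-→d28:H2  best=H2

== LOOKUPS ==
["H2","H6","H4","H6","H6","H6","H6","H1","H5","H2"]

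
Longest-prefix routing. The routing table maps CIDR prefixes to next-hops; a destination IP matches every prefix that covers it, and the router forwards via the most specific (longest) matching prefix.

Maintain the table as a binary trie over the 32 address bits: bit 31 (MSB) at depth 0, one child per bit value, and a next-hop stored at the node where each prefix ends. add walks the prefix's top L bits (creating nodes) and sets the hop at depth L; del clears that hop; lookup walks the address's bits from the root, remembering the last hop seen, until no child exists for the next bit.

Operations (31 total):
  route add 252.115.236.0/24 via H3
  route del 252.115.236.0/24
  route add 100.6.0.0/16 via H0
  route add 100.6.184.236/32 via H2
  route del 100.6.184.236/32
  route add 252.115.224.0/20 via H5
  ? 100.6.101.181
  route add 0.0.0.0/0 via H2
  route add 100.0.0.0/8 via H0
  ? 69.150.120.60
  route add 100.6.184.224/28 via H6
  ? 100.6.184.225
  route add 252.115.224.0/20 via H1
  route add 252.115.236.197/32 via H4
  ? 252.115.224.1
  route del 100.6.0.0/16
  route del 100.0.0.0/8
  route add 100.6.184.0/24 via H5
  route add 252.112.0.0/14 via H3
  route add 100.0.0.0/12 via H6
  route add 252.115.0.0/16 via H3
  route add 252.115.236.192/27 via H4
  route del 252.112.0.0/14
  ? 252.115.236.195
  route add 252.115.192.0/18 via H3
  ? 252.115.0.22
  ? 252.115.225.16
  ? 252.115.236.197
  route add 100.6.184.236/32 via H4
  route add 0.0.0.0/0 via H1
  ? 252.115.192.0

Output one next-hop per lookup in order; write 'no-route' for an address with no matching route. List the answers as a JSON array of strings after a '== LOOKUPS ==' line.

Apply in order:
  add 252.115.236.0/24 -> H3 at depth 24
  - 252.115.236.0/24 clear@24
  add 100.6.0.0/16 -> H0 at depth 16
  add 100.6.184.236/32 -> H2 at depth 32
  - 100.6.184.236/32 clear@32
  add 252.115.224.0/20 -> H5 at depth 20
  lookup 100.6.101.181: bits 0110010000000110 walk d0:-→d1:-→d2:-→d3:-→d4:-→d5:-→d6:-→d7:-→d8:-→d9:-→d10:-→d11:-→d12:-→d13:-→d14:-→d15:-→d16:H0 -> H0
  add 0.0.0.0/0 -> H2 at depth 0
  add 100.0.0.0/8 -> H0 at depth 8
  lookup 69.150.120.60: bits 01 walk d0:H2→d1:-→d2:- -> H2
  add 100.6.184.224/28 -> H6 at depth 28
  lookup 100.6.184.225: bits 0110010000000110101110001110 walk d0:H2→d1:-→d2:-→d3:-→d4:-→d5:-→d6:-→d7:-→d8:H0→d9:-→d10:-→d11:-→d12:-→d13:-→d14:-→d15:-→d16:H0→d17:-→d18:-→d19:-→d20:-→d21:-→d22:-→d23:-→d24:-→d25:-→d26:-→d27:-→d28:H6 -> H6
  add 252.115.224.0/20 -> H1 at depth 20
  add 252.115.236.197/32 -> H4 at depth 32
  lookup 252.115.224.1: bits 11111100011100111110 walk d0:H2→d1:-→d2:-→d3:-→d4:-→d5:-→d6:-→d7:-→d8:-→d9:-→d10:-→d11:-→d12:-→d13:-→d14:-→d15:-→d16:-→d17:-→d18:-→d19:-→d20:H1 -> H1
  - 100.6.0.0/16 clear@16
  - 100.0.0.0/8 clear@8
  add 100.6.184.0/24 -> H5 at depth 24
  add 252.112.0.0/14 -> H3 at depth 14
  add 100.0.0.0/12 -> H6 at depth 12
  add 252.115.0.0/16 -> H3 at depth 16
  add 252.115.236.192/27 -> H4 at depth 27
  - 252.112.0.0/14 clear@14
  lookup 252.115.236.195: bits 11111100011100111110110011000 walk d0:H2→d1:-→d2:-→d3:-→d4:-→d5:-→d6:-→d7:-→d8:-→d9:-→d10:-→d11:-→d12:-→d13:-→d14:-→d15:-→d16:H3→d17:-→d18:-→d19:-→d20:H1→d21:-→d22:-→d23:-→d24:-→d25:-→d26:-→d27:H4→d28:-→d29:- -> H4
  add 252.115.192.0/18 -> H3 at depth 18
  lookup 252.115.0.22: bits 1111110001110011 walk d0:H2→d1:-→d2:-→d3:-→d4:-→d5:-→d6:-→d7:-→d8:-→d9:-→d10:-→d11:-→d12:-→d13:-→d14:-→d15:-→d16:H3 -> H3
  lookup 252.115.225.16: bits 11111100011100111110 walk d0:H2→d1:-→d2:-→d3:-→d4:-→d5:-→d6:-→d7:-→d8:-→d9:-→d10:-→d11:-→d12:-→d13:-→d14:-→d15:-→d16:H3→d17:-→d18:H3→d19:-→d20:H1 -> H1
  lookup 252.115.236.197: bits 11111100011100111110110011000101 walk d0:H2→d1:-→d2:-→d3:-→d4:-→d5:-→d6:-→d7:-→d8:-→d9:-→d10:-→d11:-→d12:-→d13:-→d14:-→d15:-→d16:H3→d17:-→d18:H3→d19:-→d20:H1→d21:-→d22:-→d23:-→d24:-→d25:-→d26:-→d27:H4→d28:-→d29:-→d30:-→d31:-→d32:H4 -> H4
  add 100.6.184.236/32 -> H4 at depth 32
  add 0.0.0.0/0 -> H1 at depth 0
  lookup 252.115.192.0: bits 111111000111001111 walk d0:H1→d1:-→d2:-→d3:-→d4:-→d5:-→d6:-→d7:-→d8:-→d9:-→d10:-→d11:-→d12:-→d13:-→d14:-→d15:-→d16:H3→d17:-→d18:H3 -> H3

== LOOKUPS ==
["H0","H2","H6","H1","H4","H3","H1","H4","H3"]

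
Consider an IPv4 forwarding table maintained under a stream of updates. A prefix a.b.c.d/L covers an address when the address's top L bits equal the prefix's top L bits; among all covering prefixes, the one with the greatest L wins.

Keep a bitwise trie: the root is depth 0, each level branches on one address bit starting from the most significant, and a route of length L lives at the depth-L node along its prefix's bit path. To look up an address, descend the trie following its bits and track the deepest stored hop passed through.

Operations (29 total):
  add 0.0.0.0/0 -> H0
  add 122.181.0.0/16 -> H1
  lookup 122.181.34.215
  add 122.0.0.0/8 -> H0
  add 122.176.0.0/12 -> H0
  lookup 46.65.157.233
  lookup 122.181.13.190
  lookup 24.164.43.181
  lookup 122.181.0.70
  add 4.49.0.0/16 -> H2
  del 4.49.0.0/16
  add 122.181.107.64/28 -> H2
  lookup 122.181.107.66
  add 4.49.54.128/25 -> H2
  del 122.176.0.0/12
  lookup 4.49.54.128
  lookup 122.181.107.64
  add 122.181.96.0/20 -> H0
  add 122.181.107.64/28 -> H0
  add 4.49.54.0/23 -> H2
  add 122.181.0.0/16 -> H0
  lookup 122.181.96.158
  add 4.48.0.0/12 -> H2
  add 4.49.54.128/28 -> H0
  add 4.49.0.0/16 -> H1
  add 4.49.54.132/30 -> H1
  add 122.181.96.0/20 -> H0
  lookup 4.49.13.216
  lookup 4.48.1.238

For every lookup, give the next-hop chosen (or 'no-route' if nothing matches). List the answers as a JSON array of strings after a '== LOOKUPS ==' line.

Trace:
  + 0.0.0.0/0 (H0) depth=0
  + 122.181.0.0/16 (H1) depth=16
  ? 122.181.34.215  path d0:H0→d1:-→d2:-→d3:-→d4:-→d5:-→d6:-→d7:-→d8:-→d9:-→d10:-→d11:-→d12:-→d13:-→d14:-→d15:-→d16:H1  best=H1
  + 122.0.0.0/8 (H0) depth=8
  + 122.176.0.0/12 (H0) depth=12
  ? 46.65.157.233  path d0:H0→d1:-  best=H0
  ? 122.181.13.190  path d0:H0→d1:-→d2:-→d3:-→d4:-→d5:-→d6:-→d7:-→d8:H0→d9:-→d10:-→d11:-→d12:H0→d13:-→d14:-→d15:-→d16:H1  best=H1
  ? 24.164.43.181  path d0:H0→d1:-  best=H0
  ? 122.181.0.70  path d0:H0→d1:-→d2:-→d3:-→d4:-→d5:-→d6:-→d7:-→d8:H0→d9:-→d10:-→d11:-→d12:H0→d13:-→d14:-→d15:-→d16:H1  best=H1
  + 4.49.0.0/16 (H2) depth=16
  del 4.49.0.0/16 (clear depth 16)
  + 122.181.107.64/28 (H2) depth=28
  ? 122.181.107.66  path d0:H0→d1:-→d2:-→d3:-→d4:-→d5:-→d6:-→d7:-→d8:H0→d9:-→d10:-→d11:-→d12:H0→d13:-→d14:-→d15:-→d16:H1→d17:-→d18:-→d19:-→d20:-→d21:-→d22:-→d23:-→d24:-→d25:-→d26:-→d27:-→d28:H2  best=H2
  + 4.49.54.128/25 (H2) depth=25
  del 122.176.0.0/12 (clear depth 12)
  ? 4.49.54.128  path d0:H0→d1:-→d2:-→d3:-→d4:-→d5:-→d6:-→d7:-→d8:-→d9:-→d10:-→d11:-→d12:-→d13:-→d14:-→d15:-→d16:-→d17:-→d18:-→d19:-→d20:-→d21:-→d22:-→d23:-→d24:-→d25:H2  best=H2
  ? 122.181.107.64  path d0:H0→d1:-→d2:-→d3:-→d4:-→d5:-→d6:-→d7:-→d8:H0→d9:-→d10:-→d11:-→d12:-→d13:-→d14:-→d15:-→d16:H1→d17:-→d18:-→d19:-→d20:-→d21:-→d22:-→d23:-→d24:-→d25:-→d26:-→d27:-→d28:H2  best=H2
  + 122.181.96.0/20 (H0) depth=20
  + 122.181.107.64/28 (H0) depth=28
  + 4.49.54.0/23 (H2) depth=23
  + 122.181.0.0/16 (H0) depth=16
  ? 122.181.96.158  path d0:H0→d1:-→d2:-→d3:-→d4:-→d5:-→d6:-→d7:-→d8:H0→d9:-→d10:-→d11:-→d12:-→d13:-→d14:-→d15:-→d16:H0→d17:-→d18:-→d19:-→d20:H0  best=H0
  + 4.48.0.0/12 (H2) depth=12
  + 4.49.54.128/28 (H0) depth=28
  + 4.49.0.0/16 (H1) depth=16
  + 4.49.54.132/30 (H1) depth=30
  + 122.181.96.0/20 (H0) depth=20
  ? 4.49.13.216  path d0:H0→d1:-→d2:-→d3:-→d4:-→d5:-→d6:-→d7:-→d8:-→d9:-→d10:-→d11:-→d12:H2→d13:-→d14:-→d15:-→d16:H1→d17:-→d18:-  best=H1
  ? 4.48.1.238  path d0:H0→d1:-→d2:-→d3:-→d4:-→d5:-→d6:-→d7:-→d8:-→d9:-→d10:-→d11:-→d12:H2→d13:-→d14:-→d15:-  best=H2

== LOOKUPS ==
["H1","H0","H1","H0","H1","H2","H2","H2","H0","H1","H2"]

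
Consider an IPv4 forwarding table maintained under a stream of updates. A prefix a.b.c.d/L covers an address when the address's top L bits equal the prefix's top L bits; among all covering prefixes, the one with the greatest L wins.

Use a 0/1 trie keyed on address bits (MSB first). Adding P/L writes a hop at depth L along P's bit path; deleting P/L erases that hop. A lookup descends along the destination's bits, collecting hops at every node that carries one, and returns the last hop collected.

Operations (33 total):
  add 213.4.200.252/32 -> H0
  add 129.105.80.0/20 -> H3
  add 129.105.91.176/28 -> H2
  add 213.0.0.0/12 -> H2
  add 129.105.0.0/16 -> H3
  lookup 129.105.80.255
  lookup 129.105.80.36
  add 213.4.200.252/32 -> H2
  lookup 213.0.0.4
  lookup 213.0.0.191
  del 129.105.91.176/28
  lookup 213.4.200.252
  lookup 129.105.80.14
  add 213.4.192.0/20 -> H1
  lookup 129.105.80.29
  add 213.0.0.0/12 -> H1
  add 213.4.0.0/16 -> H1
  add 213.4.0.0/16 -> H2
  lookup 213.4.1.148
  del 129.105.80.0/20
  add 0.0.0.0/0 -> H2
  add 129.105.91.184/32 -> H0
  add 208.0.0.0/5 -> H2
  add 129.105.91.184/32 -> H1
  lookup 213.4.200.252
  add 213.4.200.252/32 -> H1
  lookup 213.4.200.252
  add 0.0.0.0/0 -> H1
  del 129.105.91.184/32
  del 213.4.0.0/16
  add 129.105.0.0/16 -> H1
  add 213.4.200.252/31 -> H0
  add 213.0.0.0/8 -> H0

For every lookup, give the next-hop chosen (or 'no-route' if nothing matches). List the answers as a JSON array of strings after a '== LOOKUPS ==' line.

Apply in order:
  + 213.4.200.252/32 (H0) depth=32
  + 129.105.80.0/20 (H3) depth=20
  + 129.105.91.176/28 (H2) depth=28
  + 213.0.0.0/12 (H2) depth=12
  + 129.105.0.0/16 (H3) depth=16
  ? 129.105.80.255  path d0:-→d1:-→d2:-→d3:-→d4:-→d5:-→d6:-→d7:-→d8:-→d9:-→d10:-→d11:-→d12:-→d13:-→d14:-→d15:-→d16:H3→d17:-→d18:-→d19:-→d20:H3  best=H3
  ? 129.105.80.36  path d0:-→d1:-→d2:-→d3:-→d4:-→d5:-→d6:-→d7:-→d8:-→d9:-→d10:-→d11:-→d12:-→d13:-→d14:-→d15:-→d16:H3→d17:-→d18:-→d19:-→d20:H3  best=H3
  + 213.4.200.252/32 (H2) depth=32
  ? 213.0.0.4  path d0:-→d1:-→d2:-→d3:-→d4:-→d5:-→d6:-→d7:-→d8:-→d9:-→d10:-→d11:-→d12:H2→d13:-  best=H2
  ? 213.0.0.191  path d0:-→d1:-→d2:-→d3:-→d4:-→d5:-→d6:-→d7:-→d8:-→d9:-→d10:-→d11:-→d12:H2→d13:-  best=H2
  - 129.105.91.176/28 clear@28
  ? 213.4.200.252  path d0:-→d1:-→d2:-→d3:-→d4:-→d5:-→d6:-→d7:-→d8:-→d9:-→d10:-→d11:-→d12:H2→d13:-→d14:-→d15:-→d16:-→d17:-→d18:-→d19:-→d20:-→d21:-→d22:-→d23:-→d24:-→d25:-→d26:-→d27:-→d28:-→d29:-→d30:-→d31:-→d32:H2  best=H2
  ? 129.105.80.14  path d0:-→d1:-→d2:-→d3:-→d4:-→d5:-→d6:-→d7:-→d8:-→d9:-→d10:-→d11:-→d12:-→d13:-→d14:-→d15:-→d16:H3→d17:-→d18:-→d19:-→d20:H3  best=H3
  + 213.4.192.0/20 (H1) depth=20
  ? 129.105.80.29  path d0:-→d1:-→d2:-→d3:-→d4:-→d5:-→d6:-→d7:-→d8:-→d9:-→d10:-→d11:-→d12:-→d13:-→d14:-→d15:-→d16:H3→d17:-→d18:-→d19:-→d20:H3  best=H3
  + 213.0.0.0/12 (H1) depth=12
  + 213.4.0.0/16 (H1) depth=16
  + 213.4.0.0/16 (H2) depth=16
  ? 213.4.1.148  path d0:-→d1:-→d2:-→d3:-→d4:-→d5:-→d6:-→d7:-→d8:-→d9:-→d10:-→d11:-→d12:H1→d13:-→d14:-→d15:-→d16:H2  best=H2
  - 129.105.80.0/20 clear@20
  + 0.0.0.0/0 (H2) depth=0
  + 129.105.91.184/32 (H0) depth=32
  + 208.0.0.0/5 (H2) depth=5
  + 129.105.91.184/32 (H1) depth=32
  ? 213.4.200.252  path d0:H2→d1:-→d2:-→d3:-→d4:-→d5:H2→d6:-→d7:-→d8:-→d9:-→d10:-→d11:-→d12:H1→d13:-→d14:-→d15:-→d16:H2→d17:-→d18:-→d19:-→d20:H1→d21:-→d22:-→d23:-→d24:-→d25:-→d26:-→d27:-→d28:-→d29:-→d30:-→d31:-→d32:H2  best=H2
  + 213.4.200.252/32 (H1) depth=32
  ? 213.4.200.252  path d0:H2→d1:-→d2:-→d3:-→d4:-→d5:H2→d6:-→d7:-→d8:-→d9:-→d10:-→d11:-→d12:H1→d13:-→d14:-→d15:-→d16:H2→d17:-→d18:-→d19:-→d20:H1→d21:-→d22:-→d23:-→d24:-→d25:-→d26:-→d27:-→d28:-→d29:-→d30:-→d31:-→d32:H1  best=H1
  + 0.0.0.0/0 (H1) depth=0
  - 129.105.91.184/32 clear@32
  - 213.4.0.0/16 clear@16
  + 129.105.0.0/16 (H1) depth=16
  + 213.4.200.252/31 (H0) depth=31
  + 213.0.0.0/8 (H0) depth=8

== LOOKUPS ==
["H3","H3","H2","H2","H2","H3","H3","H2","H2","H1"]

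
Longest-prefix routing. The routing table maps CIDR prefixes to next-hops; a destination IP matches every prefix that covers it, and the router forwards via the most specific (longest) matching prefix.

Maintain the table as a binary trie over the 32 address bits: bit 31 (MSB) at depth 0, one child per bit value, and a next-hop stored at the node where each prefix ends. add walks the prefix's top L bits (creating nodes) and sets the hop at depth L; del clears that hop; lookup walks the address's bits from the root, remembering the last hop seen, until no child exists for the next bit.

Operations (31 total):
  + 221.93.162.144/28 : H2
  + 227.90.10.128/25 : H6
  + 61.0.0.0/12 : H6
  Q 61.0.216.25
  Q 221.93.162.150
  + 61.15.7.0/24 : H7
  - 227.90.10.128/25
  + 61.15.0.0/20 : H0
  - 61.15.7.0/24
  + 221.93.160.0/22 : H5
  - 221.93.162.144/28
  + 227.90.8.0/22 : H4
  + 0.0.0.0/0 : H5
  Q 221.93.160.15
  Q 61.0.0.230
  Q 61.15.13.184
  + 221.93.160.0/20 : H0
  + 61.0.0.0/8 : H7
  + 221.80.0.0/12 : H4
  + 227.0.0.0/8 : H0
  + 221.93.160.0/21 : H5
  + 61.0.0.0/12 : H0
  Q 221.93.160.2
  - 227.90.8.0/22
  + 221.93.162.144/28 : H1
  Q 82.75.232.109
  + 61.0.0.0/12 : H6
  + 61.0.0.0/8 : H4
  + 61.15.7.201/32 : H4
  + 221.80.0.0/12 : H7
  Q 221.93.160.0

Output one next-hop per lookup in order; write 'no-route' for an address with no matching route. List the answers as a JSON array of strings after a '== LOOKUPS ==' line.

Apply in order:
  + 221.93.162.144/28 (H2) depth=28
  + 227.90.10.128/25 (H6) depth=25
  + 61.0.0.0/12 (H6) depth=12
  ? 61.0.216.25  path d0:-→d1:-→d2:-→d3:-→d4:-→d5:-→d6:-→d7:-→d8:-→d9:-→d10:-→d11:-→d12:H6  best=H6
  ? 221.93.162.150  path d0:-→d1:-→d2:-→d3:-→d4:-→d5:-→d6:-→d7:-→d8:-→d9:-→d10:-→d11:-→d12:-→d13:-→d14:-→d15:-→d16:-→d17:-→d18:-→d19:-→d20:-→d21:-→d22:-→d23:-→d24:-→d25:-→d26:-→d27:-→d28:H2  best=H2
  + 61.15.7.0/24 (H7) depth=24
  del 227.90.10.128/25 (clear depth 25)
  + 61.15.0.0/20 (H0) depth=20
  del 61.15.7.0/24 (clear depth 24)
  + 221.93.160.0/22 (H5) depth=22
  del 221.93.162.144/28 (clear depth 28)
  + 227.90.8.0/22 (H4) depth=22
  + 0.0.0.0/0 (H5) depth=0
  ? 221.93.160.15  path d0:H5→d1:-→d2:-→d3:-→d4:-→d5:-→d6:-→d7:-→d8:-→d9:-→d10:-→d11:-→d12:-→d13:-→d14:-→d15:-→d16:-→d17:-→d18:-→d19:-→d20:-→d21:-→d22:H5  best=H5
  ? 61.0.0.230  path d0:H5→d1:-→d2:-→d3:-→d4:-→d5:-→d6:-→d7:-→d8:-→d9:-→d10:-→d11:-→d12:H6  best=H6
  ? 61.15.13.184  path d0:H5→d1:-→d2:-→d3:-→d4:-→d5:-→d6:-→d7:-→d8:-→d9:-→d10:-→d11:-→d12:H6→d13:-→d14:-→d15:-→d16:-→d17:-→d18:-→d19:-→d20:H0  best=H0
  + 221.93.160.0/20 (H0) depth=20
  + 61.0.0.0/8 (H7) depth=8
  + 221.80.0.0/12 (H4) depth=12
  + 227.0.0.0/8 (H0) depth=8
  + 221.93.160.0/21 (H5) depth=21
  + 61.0.0.0/12 (H0) depth=12
  ? 221.93.160.2  path d0:H5→d1:-→d2:-→d3:-→d4:-→d5:-→d6:-→d7:-→d8:-→d9:-→d10:-→d11:-→d12:H4→d13:-→d14:-→d15:-→d16:-→d17:-→d18:-→d19:-→d20:H0→d21:H5→d22:H5  best=H5
  del 227.90.8.0/22 (clear depth 22)
  + 221.93.162.144/28 (H1) depth=28
  ? 82.75.232.109  path d0:H5→d1:-  best=H5
  + 61.0.0.0/12 (H6) depth=12
  + 61.0.0.0/8 (H4) depth=8
  + 61.15.7.201/32 (H4) depth=32
  + 221.80.0.0/12 (H7) depth=12
  ? 221.93.160.0  path d0:H5→d1:-→d2:-→d3:-→d4:-→d5:-→d6:-→d7:-→d8:-→d9:-→d10:-→d11:-→d12:H7→d13:-→d14:-→d15:-→d16:-→d17:-→d18:-→d19:-→d20:H0→d21:H5→d22:H5  best=H5

== LOOKUPS ==
["H6","H2","H5","H6","H0","H5","H5","H5"]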